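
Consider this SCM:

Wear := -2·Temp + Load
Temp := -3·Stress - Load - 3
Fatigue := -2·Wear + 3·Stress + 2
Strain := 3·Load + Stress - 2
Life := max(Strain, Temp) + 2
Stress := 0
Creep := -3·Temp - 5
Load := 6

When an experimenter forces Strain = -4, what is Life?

-2

The intervention breaks the incoming arrows to Strain: Strain := 3·Load + Stress - 2 no longer applies, and Strain = -4.
Temp = -3·Stress - Load - 3  [with Stress=0, Load=6]  = -9
Life = max(Strain, Temp) + 2  [with Strain=-4, Temp=-9]  = -2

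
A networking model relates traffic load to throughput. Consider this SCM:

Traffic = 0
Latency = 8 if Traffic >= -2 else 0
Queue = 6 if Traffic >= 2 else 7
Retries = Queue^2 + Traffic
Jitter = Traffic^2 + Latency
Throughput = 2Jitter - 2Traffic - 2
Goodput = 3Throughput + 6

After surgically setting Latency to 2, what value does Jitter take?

2

do(Latency=2) replaces the equation Latency = 8 if Traffic >= -2 else 0 with the constant Latency = 2.
Jitter = Traffic^2 + Latency  [with Traffic=0, Latency=2]  = 2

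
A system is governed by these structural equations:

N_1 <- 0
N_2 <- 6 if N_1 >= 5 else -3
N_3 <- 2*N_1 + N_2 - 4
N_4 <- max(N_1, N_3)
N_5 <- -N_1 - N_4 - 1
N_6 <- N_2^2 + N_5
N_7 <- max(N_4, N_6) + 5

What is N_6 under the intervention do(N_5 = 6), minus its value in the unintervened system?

7

The intervention breaks the incoming arrows to N_5: N_5 <- -N_1 - N_4 - 1 no longer applies, and N_5 = 6.
N_2 = 6 if N_1 >= 5 else -3  [with N_1=0]  = -3
N_6 = N_2^2 + N_5  [with N_2=-3, N_5=6]  = 15
Without intervention: N_2 = 6 if N_1 >= 5 else -3  [with N_1=0]  = -3; N_3 = 2*N_1 + N_2 - 4  [with N_1=0, N_2=-3]  = -7; N_4 = max(N_1, N_3)  [with N_1=0, N_3=-7]  = 0; N_5 = -N_1 - N_4 - 1  [with N_1=0, N_4=0]  = -1; N_6 = N_2^2 + N_5  [with N_2=-3, N_5=-1]  = 8.
Change = 15 − 8 = 7.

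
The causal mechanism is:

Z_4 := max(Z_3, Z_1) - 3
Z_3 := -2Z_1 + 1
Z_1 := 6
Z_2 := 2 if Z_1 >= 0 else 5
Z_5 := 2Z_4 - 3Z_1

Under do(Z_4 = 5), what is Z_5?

Intervening sets Z_4 = 5 and removes its equation (Z_4 := max(Z_3, Z_1) - 3).
Z_5 = 2Z_4 - 3Z_1  [with Z_4=5, Z_1=6]  = -8

-8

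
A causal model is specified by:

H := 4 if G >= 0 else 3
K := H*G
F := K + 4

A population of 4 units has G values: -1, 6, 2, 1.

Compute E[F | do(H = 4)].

12

Under do(H=4), H's equation is replaced by H=4 for every unit. Per-unit F: 0, 28, 12, 8. Mean = 12.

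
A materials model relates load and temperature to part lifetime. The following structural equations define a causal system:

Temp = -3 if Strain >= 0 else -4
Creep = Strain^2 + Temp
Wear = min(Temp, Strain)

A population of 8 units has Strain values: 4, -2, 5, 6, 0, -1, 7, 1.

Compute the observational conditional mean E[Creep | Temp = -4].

Conditioning on Temp=-4 selects the 2 unit(s) with Strain ∈ {-2, -1}. Their Creep values: 0, -3. Mean = -1.5.

-1.5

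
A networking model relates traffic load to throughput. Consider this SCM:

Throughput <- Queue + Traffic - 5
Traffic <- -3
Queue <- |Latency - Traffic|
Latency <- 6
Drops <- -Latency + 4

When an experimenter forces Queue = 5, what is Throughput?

-3

do(Queue=5) replaces the equation Queue <- |Latency - Traffic| with the constant Queue = 5.
Throughput = Queue + Traffic - 5  [with Queue=5, Traffic=-3]  = -3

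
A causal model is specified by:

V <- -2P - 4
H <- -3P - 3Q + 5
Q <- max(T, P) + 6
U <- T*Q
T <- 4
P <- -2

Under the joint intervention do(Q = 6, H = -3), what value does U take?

24

The joint intervention fixes Q = 6, H = -3, removing each variable's own equation.
U = T*Q  [with T=4, Q=6]  = 24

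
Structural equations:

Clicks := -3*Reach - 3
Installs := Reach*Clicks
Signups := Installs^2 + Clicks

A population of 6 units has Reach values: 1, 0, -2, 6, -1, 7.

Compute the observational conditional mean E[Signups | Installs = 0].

E[Signups|Installs=0] averages over only the 2 units with Installs=0 (Reach = 0, -1): Signups = -3, 0, mean -1.5.

-1.5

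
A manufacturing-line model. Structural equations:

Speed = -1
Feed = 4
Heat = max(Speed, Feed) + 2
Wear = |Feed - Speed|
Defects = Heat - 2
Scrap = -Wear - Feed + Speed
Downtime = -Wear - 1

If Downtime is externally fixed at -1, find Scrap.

-10

Intervening sets Downtime = -1 and removes its equation (Downtime = -Wear - 1).
Since Scrap is not a descendant of the intervened variable, it is unaffected.
Wear = |Feed - Speed|  [with Feed=4, Speed=-1]  = 5
Scrap = -Wear - Feed + Speed  [with Wear=5, Feed=4, Speed=-1]  = -10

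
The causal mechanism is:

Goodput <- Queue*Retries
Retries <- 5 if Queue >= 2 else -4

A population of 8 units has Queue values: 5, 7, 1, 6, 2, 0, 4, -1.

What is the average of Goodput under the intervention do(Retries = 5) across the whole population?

do(Retries=5) breaks Retries's dependence on Queue. With Retries=5 fixed, Goodput across the units is 25, 35, 5, 30, 10, 0, 20, -5, mean 15.

15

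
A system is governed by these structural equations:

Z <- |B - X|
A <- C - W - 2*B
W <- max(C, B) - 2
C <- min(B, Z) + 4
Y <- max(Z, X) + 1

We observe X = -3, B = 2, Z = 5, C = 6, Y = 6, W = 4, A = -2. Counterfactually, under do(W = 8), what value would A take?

Intervening sets W = 8 and removes its equation (W <- max(C, B) - 2).
Z = |B - X|  [with B=2, X=-3]  = 5
C = min(B, Z) + 4  [with B=2, Z=5]  = 6
A = C - W - 2*B  [with C=6, W=8, B=2]  = -6

-6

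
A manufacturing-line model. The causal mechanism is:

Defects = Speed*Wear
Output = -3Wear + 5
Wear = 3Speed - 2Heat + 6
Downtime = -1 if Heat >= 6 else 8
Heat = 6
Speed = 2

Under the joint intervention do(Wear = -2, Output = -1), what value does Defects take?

-4

The joint intervention fixes Wear = -2, Output = -1, removing each variable's own equation.
Defects = Speed*Wear  [with Speed=2, Wear=-2]  = -4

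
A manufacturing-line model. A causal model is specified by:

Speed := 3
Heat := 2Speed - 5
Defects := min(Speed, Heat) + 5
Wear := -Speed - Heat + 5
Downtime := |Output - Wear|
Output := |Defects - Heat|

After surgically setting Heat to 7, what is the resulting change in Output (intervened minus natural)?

do(Heat=7) replaces the equation Heat := 2Speed - 5 with the constant Heat = 7.
Defects = min(Speed, Heat) + 5  [with Speed=3, Heat=7]  = 8
Output = |Defects - Heat|  [with Defects=8, Heat=7]  = 1
Without intervention: Heat = 2Speed - 5  [with Speed=3]  = 1; Defects = min(Speed, Heat) + 5  [with Speed=3, Heat=1]  = 6; Output = |Defects - Heat|  [with Defects=6, Heat=1]  = 5.
Change = 1 − 5 = -4.

-4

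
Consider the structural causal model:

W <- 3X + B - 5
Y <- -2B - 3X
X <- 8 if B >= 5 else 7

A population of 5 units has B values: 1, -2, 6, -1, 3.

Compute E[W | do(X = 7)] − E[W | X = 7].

1.15

The intervention sets X=7 in all 5 units regardless of B. Recomputing W per unit gives 17, 14, 22, 15, 19; average 17.4.
Conditioning on X=7 selects the 4 unit(s) with B ∈ {1, -2, -1, 3}. Their W values: 17, 14, 15, 19. Mean = 16.25.
Difference = 17.4 − 16.25 = 1.15.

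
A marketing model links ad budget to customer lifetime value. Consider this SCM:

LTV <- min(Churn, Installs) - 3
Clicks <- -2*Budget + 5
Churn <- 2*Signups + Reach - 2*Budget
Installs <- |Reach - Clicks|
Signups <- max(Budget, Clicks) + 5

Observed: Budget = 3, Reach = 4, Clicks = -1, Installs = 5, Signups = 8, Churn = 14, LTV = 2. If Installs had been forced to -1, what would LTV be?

-4

The intervention breaks the incoming arrows to Installs: Installs <- |Reach - Clicks| no longer applies, and Installs = -1.
Clicks = -2*Budget + 5  [with Budget=3]  = -1
Signups = max(Budget, Clicks) + 5  [with Budget=3, Clicks=-1]  = 8
Churn = 2*Signups + Reach - 2*Budget  [with Signups=8, Reach=4, Budget=3]  = 14
LTV = min(Churn, Installs) - 3  [with Churn=14, Installs=-1]  = -4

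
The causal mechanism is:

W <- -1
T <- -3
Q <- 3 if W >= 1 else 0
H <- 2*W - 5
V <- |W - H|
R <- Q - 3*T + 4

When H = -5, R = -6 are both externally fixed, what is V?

Setting H = -5, R = -6 by intervention discards those variables' equations.
V = |W - H|  [with W=-1, H=-5]  = 4

4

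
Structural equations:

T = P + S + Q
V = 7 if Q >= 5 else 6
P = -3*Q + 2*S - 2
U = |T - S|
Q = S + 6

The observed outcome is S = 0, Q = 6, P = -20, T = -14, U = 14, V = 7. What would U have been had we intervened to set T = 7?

7

Intervening sets T = 7 and removes its equation (T = P + S + Q).
U = |T - S|  [with T=7, S=0]  = 7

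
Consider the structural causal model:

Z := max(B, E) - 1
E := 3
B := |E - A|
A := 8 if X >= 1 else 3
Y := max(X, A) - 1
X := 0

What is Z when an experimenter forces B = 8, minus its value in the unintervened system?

Under do(B=8), the mechanism B := |E - A| is discarded; B is fixed at 8.
Z = max(B, E) - 1  [with B=8, E=3]  = 7
Without intervention: A = 8 if X >= 1 else 3  [with X=0]  = 3; B = |E - A|  [with E=3, A=3]  = 0; Z = max(B, E) - 1  [with B=0, E=3]  = 2.
Change = 7 − 2 = 5.

5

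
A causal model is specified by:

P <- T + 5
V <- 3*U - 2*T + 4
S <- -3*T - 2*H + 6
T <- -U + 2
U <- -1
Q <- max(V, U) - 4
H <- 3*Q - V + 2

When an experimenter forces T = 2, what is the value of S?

Under do(T=2), the mechanism T <- -U + 2 is discarded; T is fixed at 2.
V = 3*U - 2*T + 4  [with U=-1, T=2]  = -3
Q = max(V, U) - 4  [with V=-3, U=-1]  = -5
H = 3*Q - V + 2  [with Q=-5, V=-3]  = -10
S = -3*T - 2*H + 6  [with T=2, H=-10]  = 20

20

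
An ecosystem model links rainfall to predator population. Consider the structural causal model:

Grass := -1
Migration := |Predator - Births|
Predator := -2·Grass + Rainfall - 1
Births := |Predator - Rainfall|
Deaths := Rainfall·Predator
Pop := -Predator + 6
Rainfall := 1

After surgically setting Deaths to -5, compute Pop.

Under do(Deaths=-5), the mechanism Deaths := Rainfall·Predator is discarded; Deaths is fixed at -5.
Since Pop is not a descendant of the intervened variable, it is unaffected.
Predator = -2·Grass + Rainfall - 1  [with Grass=-1, Rainfall=1]  = 2
Pop = -Predator + 6  [with Predator=2]  = 4

4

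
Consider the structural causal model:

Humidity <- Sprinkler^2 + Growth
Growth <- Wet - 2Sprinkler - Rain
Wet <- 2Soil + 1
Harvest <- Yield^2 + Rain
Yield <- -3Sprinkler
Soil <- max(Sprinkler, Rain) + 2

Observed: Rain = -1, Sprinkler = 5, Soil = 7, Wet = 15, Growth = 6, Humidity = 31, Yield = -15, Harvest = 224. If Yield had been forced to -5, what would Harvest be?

do(Yield=-5) replaces the equation Yield <- -3Sprinkler with the constant Yield = -5.
Harvest = Yield^2 + Rain  [with Yield=-5, Rain=-1]  = 24

24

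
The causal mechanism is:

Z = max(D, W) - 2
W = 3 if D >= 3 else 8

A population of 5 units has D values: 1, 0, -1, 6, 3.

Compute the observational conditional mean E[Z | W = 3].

2.5

Observing W=3 restricts to units where W's equation naturally yields 3: D ∈ {6, 3}. In that subpopulation Z = 4, 1, mean 2.5.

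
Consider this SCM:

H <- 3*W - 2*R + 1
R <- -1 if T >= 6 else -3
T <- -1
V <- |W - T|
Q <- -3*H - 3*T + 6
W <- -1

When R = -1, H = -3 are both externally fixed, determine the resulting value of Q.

The joint intervention fixes R = -1, H = -3, removing each variable's own equation.
Q = -3*H - 3*T + 6  [with H=-3, T=-1]  = 18

18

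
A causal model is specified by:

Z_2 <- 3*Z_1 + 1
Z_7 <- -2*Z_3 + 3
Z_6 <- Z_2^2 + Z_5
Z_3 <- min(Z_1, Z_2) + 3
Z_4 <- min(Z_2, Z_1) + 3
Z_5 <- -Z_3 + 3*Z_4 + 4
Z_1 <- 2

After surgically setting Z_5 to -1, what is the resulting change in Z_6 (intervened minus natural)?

The intervention breaks the incoming arrows to Z_5: Z_5 <- -Z_3 + 3*Z_4 + 4 no longer applies, and Z_5 = -1.
Z_2 = 3*Z_1 + 1  [with Z_1=2]  = 7
Z_6 = Z_2^2 + Z_5  [with Z_2=7, Z_5=-1]  = 48
Without intervention: Z_2 = 3*Z_1 + 1  [with Z_1=2]  = 7; Z_3 = min(Z_1, Z_2) + 3  [with Z_1=2, Z_2=7]  = 5; Z_4 = min(Z_2, Z_1) + 3  [with Z_2=7, Z_1=2]  = 5; Z_5 = -Z_3 + 3*Z_4 + 4  [with Z_3=5, Z_4=5]  = 14; Z_6 = Z_2^2 + Z_5  [with Z_2=7, Z_5=14]  = 63.
Change = 48 − 63 = -15.

-15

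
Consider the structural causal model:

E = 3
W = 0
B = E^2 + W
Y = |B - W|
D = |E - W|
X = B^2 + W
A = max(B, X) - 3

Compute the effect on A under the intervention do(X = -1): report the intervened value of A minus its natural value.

-72

Intervening sets X = -1 and removes its equation (X = B^2 + W).
B = E^2 + W  [with E=3, W=0]  = 9
A = max(B, X) - 3  [with B=9, X=-1]  = 6
Without intervention: B = E^2 + W  [with E=3, W=0]  = 9; X = B^2 + W  [with B=9, W=0]  = 81; A = max(B, X) - 3  [with B=9, X=81]  = 78.
Change = 6 − 78 = -72.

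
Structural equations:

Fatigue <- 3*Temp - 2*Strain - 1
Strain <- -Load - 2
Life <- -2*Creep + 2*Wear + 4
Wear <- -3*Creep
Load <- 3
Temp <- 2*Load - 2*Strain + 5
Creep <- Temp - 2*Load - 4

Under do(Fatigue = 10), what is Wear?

do(Fatigue=10) replaces the equation Fatigue <- 3*Temp - 2*Strain - 1 with the constant Fatigue = 10.
Since Wear is not a descendant of the intervened variable, it is unaffected.
Strain = -Load - 2  [with Load=3]  = -5
Temp = 2*Load - 2*Strain + 5  [with Load=3, Strain=-5]  = 21
Creep = Temp - 2*Load - 4  [with Temp=21, Load=3]  = 11
Wear = -3*Creep  [with Creep=11]  = -33

-33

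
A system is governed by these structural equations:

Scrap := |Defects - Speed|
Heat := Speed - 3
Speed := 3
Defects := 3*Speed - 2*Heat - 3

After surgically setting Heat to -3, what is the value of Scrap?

Under do(Heat=-3), the mechanism Heat := Speed - 3 is discarded; Heat is fixed at -3.
Defects = 3*Speed - 2*Heat - 3  [with Speed=3, Heat=-3]  = 12
Scrap = |Defects - Speed|  [with Defects=12, Speed=3]  = 9

9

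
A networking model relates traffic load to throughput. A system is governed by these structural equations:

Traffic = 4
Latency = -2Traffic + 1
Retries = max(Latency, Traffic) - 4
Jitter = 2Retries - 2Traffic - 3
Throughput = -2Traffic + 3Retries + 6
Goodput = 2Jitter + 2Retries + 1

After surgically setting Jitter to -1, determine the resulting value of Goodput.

Under do(Jitter=-1), the mechanism Jitter = 2Retries - 2Traffic - 3 is discarded; Jitter is fixed at -1.
Latency = -2Traffic + 1  [with Traffic=4]  = -7
Retries = max(Latency, Traffic) - 4  [with Latency=-7, Traffic=4]  = 0
Goodput = 2Jitter + 2Retries + 1  [with Jitter=-1, Retries=0]  = -1

-1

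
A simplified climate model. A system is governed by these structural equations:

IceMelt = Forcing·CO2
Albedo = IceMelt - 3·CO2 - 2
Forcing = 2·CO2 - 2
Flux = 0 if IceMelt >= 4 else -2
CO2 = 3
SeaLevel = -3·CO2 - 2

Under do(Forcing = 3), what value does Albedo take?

Under do(Forcing=3), the mechanism Forcing = 2·CO2 - 2 is discarded; Forcing is fixed at 3.
IceMelt = Forcing·CO2  [with Forcing=3, CO2=3]  = 9
Albedo = IceMelt - 3·CO2 - 2  [with IceMelt=9, CO2=3]  = -2

-2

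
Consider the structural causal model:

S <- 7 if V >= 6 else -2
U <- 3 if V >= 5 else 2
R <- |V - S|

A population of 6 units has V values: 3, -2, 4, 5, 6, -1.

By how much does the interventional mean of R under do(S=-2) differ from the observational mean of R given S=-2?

0.7

do(S=-2) breaks S's dependence on V. With S=-2 fixed, R across the units is 5, 0, 6, 7, 8, 1, mean 4.5.
E[R|S=-2] averages over only the 5 units with S=-2 (V = 3, -2, 4, 5, -1): R = 5, 0, 6, 7, 1, mean 3.8.
Difference = 4.5 − 3.8 = 0.7.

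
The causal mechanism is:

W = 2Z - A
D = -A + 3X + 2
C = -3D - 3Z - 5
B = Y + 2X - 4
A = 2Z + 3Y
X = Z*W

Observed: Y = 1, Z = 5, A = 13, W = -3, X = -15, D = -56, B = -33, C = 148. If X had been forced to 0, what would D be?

The intervention breaks the incoming arrows to X: X = Z*W no longer applies, and X = 0.
A = 2Z + 3Y  [with Z=5, Y=1]  = 13
D = -A + 3X + 2  [with A=13, X=0]  = -11

-11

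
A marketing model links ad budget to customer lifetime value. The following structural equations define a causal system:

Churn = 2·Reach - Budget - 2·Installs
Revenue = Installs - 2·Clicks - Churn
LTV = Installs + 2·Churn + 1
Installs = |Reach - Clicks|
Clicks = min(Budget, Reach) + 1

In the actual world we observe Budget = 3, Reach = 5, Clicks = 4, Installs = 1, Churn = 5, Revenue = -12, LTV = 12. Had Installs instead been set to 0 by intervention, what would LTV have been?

15

The intervention breaks the incoming arrows to Installs: Installs = |Reach - Clicks| no longer applies, and Installs = 0.
Churn = 2·Reach - Budget - 2·Installs  [with Reach=5, Budget=3, Installs=0]  = 7
LTV = Installs + 2·Churn + 1  [with Installs=0, Churn=7]  = 15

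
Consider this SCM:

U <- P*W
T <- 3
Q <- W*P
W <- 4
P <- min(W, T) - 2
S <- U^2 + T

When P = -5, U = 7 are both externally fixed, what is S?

52

Setting P = -5, U = 7 by intervention discards those variables' equations.
S = U^2 + T  [with U=7, T=3]  = 52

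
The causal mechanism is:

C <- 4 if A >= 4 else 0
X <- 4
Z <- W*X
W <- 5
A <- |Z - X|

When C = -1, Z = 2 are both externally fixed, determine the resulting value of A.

2

Under do(C = -1, Z = 2), each intervened variable's structural equation is replaced by its fixed value.
A = |Z - X|  [with Z=2, X=4]  = 2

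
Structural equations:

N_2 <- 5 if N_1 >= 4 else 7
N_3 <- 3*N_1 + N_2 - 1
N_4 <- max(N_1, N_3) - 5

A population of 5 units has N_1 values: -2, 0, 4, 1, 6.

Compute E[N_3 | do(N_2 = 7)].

Under do(N_2=7), N_2's equation is replaced by N_2=7 for every unit. Per-unit N_3: 0, 6, 18, 9, 24. Mean = 11.4.

11.4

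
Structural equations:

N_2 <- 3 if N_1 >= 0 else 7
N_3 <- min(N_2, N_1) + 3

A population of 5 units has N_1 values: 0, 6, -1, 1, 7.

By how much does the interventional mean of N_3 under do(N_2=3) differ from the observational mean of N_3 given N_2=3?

do(N_2=3) breaks N_2's dependence on N_1. With N_2=3 fixed, N_3 across the units is 3, 6, 2, 4, 6, mean 4.2.
E[N_3|N_2=3] averages over only the 4 units with N_2=3 (N_1 = 0, 6, 1, 7): N_3 = 3, 6, 4, 6, mean 4.75.
Difference = 4.2 − 4.75 = -0.55.

-0.55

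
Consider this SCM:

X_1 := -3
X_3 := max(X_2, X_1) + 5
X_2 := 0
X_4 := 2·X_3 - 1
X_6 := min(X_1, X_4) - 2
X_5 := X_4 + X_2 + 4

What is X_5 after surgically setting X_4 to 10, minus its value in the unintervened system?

Intervening sets X_4 = 10 and removes its equation (X_4 := 2·X_3 - 1).
X_5 = X_4 + X_2 + 4  [with X_4=10, X_2=0]  = 14
Without intervention: X_3 = max(X_2, X_1) + 5  [with X_2=0, X_1=-3]  = 5; X_4 = 2·X_3 - 1  [with X_3=5]  = 9; X_5 = X_4 + X_2 + 4  [with X_4=9, X_2=0]  = 13.
Change = 14 − 13 = 1.

1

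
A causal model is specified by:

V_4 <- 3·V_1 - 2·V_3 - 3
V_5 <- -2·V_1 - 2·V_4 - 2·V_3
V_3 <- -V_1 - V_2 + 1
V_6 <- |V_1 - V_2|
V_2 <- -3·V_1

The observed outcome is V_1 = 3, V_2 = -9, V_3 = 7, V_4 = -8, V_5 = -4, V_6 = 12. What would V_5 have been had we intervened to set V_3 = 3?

-12

do(V_3=3) replaces the equation V_3 <- -V_1 - V_2 + 1 with the constant V_3 = 3.
V_4 = 3·V_1 - 2·V_3 - 3  [with V_1=3, V_3=3]  = 0
V_5 = -2·V_1 - 2·V_4 - 2·V_3  [with V_1=3, V_4=0, V_3=3]  = -12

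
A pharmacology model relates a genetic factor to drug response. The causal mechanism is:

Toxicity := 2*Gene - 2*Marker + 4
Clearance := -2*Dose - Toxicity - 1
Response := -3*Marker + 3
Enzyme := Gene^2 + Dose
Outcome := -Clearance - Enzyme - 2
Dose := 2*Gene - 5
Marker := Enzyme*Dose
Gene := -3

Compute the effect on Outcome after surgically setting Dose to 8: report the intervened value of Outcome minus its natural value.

do(Dose=8) replaces the equation Dose := 2*Gene - 5 with the constant Dose = 8.
Enzyme = Gene^2 + Dose  [with Gene=-3, Dose=8]  = 17
Marker = Enzyme*Dose  [with Enzyme=17, Dose=8]  = 136
Toxicity = 2*Gene - 2*Marker + 4  [with Gene=-3, Marker=136]  = -274
Clearance = -2*Dose - Toxicity - 1  [with Dose=8, Toxicity=-274]  = 257
Outcome = -Clearance - Enzyme - 2  [with Clearance=257, Enzyme=17]  = -276
Without intervention: Dose = 2*Gene - 5  [with Gene=-3]  = -11; Enzyme = Gene^2 + Dose  [with Gene=-3, Dose=-11]  = -2; Marker = Enzyme*Dose  [with Enzyme=-2, Dose=-11]  = 22; Toxicity = 2*Gene - 2*Marker + 4  [with Gene=-3, Marker=22]  = -46; Clearance = -2*Dose - Toxicity - 1  [with Dose=-11, Toxicity=-46]  = 67; Outcome = -Clearance - Enzyme - 2  [with Clearance=67, Enzyme=-2]  = -67.
Change = -276 − (-67) = -209.

-209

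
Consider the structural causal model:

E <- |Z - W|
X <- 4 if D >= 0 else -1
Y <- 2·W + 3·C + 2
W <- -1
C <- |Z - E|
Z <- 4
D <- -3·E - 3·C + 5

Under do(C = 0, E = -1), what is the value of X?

4

The joint intervention fixes C = 0, E = -1, removing each variable's own equation.
D = -3·E - 3·C + 5  [with E=-1, C=0]  = 8
X = 4 if D >= 0 else -1  [with D=8]  = 4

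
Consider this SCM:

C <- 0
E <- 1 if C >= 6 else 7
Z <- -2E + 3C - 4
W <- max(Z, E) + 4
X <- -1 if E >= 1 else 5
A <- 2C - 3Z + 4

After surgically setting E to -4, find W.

8

Under do(E=-4), the mechanism E <- 1 if C >= 6 else 7 is discarded; E is fixed at -4.
Z = -2E + 3C - 4  [with E=-4, C=0]  = 4
W = max(Z, E) + 4  [with Z=4, E=-4]  = 8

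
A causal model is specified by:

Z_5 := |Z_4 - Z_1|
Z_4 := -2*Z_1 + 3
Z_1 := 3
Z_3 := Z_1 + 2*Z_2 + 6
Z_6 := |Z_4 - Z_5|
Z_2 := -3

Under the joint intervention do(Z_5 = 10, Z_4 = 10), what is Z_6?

Setting Z_5 = 10, Z_4 = 10 by intervention discards those variables' equations.
Z_6 = |Z_4 - Z_5|  [with Z_4=10, Z_5=10]  = 0

0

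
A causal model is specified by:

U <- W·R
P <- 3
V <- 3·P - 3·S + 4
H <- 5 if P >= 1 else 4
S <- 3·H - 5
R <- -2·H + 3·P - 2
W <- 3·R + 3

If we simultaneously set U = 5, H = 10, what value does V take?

-62

Under do(U = 5, H = 10), each intervened variable's structural equation is replaced by its fixed value.
S = 3·H - 5  [with H=10]  = 25
V = 3·P - 3·S + 4  [with P=3, S=25]  = -62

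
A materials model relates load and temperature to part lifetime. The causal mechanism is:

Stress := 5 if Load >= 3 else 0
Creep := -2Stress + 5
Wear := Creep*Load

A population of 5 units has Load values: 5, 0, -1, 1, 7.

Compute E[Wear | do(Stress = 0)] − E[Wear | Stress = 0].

Under do(Stress=0), Stress's equation is replaced by Stress=0 for every unit. Per-unit Wear: 25, 0, -5, 5, 35. Mean = 12.
E[Wear|Stress=0] averages over only the 3 units with Stress=0 (Load = 0, -1, 1): Wear = 0, -5, 5, mean 0.
Difference = 12 − 0 = 12.

12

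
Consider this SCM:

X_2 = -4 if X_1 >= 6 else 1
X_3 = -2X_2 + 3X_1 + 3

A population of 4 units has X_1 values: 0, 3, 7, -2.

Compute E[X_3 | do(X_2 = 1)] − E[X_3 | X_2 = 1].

do(X_2=1) breaks X_2's dependence on X_1. With X_2=1 fixed, X_3 across the units is 1, 10, 22, -5, mean 7.
Conditioning on X_2=1 selects the 3 unit(s) with X_1 ∈ {0, 3, -2}. Their X_3 values: 1, 10, -5. Mean = 2.
Difference = 7 − 2 = 5.

5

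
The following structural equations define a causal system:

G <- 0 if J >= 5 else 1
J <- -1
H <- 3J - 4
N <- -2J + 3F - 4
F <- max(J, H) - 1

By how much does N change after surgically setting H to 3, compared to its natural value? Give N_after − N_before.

12

do(H=3) replaces the equation H <- 3J - 4 with the constant H = 3.
F = max(J, H) - 1  [with J=-1, H=3]  = 2
N = -2J + 3F - 4  [with J=-1, F=2]  = 4
Without intervention: H = 3J - 4  [with J=-1]  = -7; F = max(J, H) - 1  [with J=-1, H=-7]  = -2; N = -2J + 3F - 4  [with J=-1, F=-2]  = -8.
Change = 4 − (-8) = 12.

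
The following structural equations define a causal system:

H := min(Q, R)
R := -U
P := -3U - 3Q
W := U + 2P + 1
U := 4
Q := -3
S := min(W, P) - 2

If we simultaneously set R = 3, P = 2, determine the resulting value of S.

0

Under do(R = 3, P = 2), each intervened variable's structural equation is replaced by its fixed value.
W = U + 2P + 1  [with U=4, P=2]  = 9
S = min(W, P) - 2  [with W=9, P=2]  = 0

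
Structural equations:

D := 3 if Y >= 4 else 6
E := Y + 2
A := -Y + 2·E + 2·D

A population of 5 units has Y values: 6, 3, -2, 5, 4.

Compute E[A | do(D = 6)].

19.2

Under do(D=6), D's equation is replaced by D=6 for every unit. Per-unit A: 22, 19, 14, 21, 20. Mean = 19.2.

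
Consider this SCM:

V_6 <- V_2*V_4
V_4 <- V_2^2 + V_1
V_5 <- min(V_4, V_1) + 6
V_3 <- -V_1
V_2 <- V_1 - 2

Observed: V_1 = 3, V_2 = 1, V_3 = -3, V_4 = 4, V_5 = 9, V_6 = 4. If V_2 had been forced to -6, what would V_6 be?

Under do(V_2=-6), the mechanism V_2 <- V_1 - 2 is discarded; V_2 is fixed at -6.
V_4 = V_2^2 + V_1  [with V_2=-6, V_1=3]  = 39
V_6 = V_2*V_4  [with V_2=-6, V_4=39]  = -234

-234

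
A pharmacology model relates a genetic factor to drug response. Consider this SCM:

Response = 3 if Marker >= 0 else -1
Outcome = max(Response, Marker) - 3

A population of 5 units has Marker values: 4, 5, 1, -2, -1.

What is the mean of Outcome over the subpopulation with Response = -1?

Observing Response=-1 restricts to units where Response's equation naturally yields -1: Marker ∈ {-2, -1}. In that subpopulation Outcome = -4, -4, mean -4.

-4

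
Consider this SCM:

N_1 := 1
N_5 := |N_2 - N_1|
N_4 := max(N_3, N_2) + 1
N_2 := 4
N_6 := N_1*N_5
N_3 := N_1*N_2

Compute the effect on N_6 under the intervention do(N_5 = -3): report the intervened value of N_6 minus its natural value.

-6

The intervention breaks the incoming arrows to N_5: N_5 := |N_2 - N_1| no longer applies, and N_5 = -3.
N_6 = N_1*N_5  [with N_1=1, N_5=-3]  = -3
Without intervention: N_5 = |N_2 - N_1|  [with N_2=4, N_1=1]  = 3; N_6 = N_1*N_5  [with N_1=1, N_5=3]  = 3.
Change = -3 − 3 = -6.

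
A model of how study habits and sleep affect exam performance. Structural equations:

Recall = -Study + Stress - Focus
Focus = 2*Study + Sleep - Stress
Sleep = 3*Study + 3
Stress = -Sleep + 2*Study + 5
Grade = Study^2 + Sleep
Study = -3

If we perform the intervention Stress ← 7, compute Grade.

The intervention breaks the incoming arrows to Stress: Stress = -Sleep + 2*Study + 5 no longer applies, and Stress = 7.
No directed path runs from Stress to Grade, so Grade keeps its natural value.
Sleep = 3*Study + 3  [with Study=-3]  = -6
Grade = Study^2 + Sleep  [with Study=-3, Sleep=-6]  = 3

3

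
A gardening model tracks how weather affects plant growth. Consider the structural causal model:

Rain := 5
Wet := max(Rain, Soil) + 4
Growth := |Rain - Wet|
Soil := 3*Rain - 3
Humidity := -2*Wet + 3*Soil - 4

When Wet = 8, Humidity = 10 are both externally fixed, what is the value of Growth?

The joint intervention fixes Wet = 8, Humidity = 10, removing each variable's own equation.
Growth = |Rain - Wet|  [with Rain=5, Wet=8]  = 3

3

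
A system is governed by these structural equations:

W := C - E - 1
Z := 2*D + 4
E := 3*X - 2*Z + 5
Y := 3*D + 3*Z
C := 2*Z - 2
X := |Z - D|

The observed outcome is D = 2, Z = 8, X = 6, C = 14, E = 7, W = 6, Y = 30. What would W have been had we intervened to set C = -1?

-9

Under do(C=-1), the mechanism C := 2*Z - 2 is discarded; C is fixed at -1.
Z = 2*D + 4  [with D=2]  = 8
X = |Z - D|  [with Z=8, D=2]  = 6
E = 3*X - 2*Z + 5  [with X=6, Z=8]  = 7
W = C - E - 1  [with C=-1, E=7]  = -9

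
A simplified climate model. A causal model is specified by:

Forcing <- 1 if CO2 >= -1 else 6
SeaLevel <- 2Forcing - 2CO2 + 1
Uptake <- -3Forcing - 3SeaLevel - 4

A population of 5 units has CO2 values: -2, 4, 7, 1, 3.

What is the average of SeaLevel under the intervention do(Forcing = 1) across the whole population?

-2.2

Every unit gets Forcing=1 under the intervention. SeaLevel values become 7, -5, -11, 1, -3; E[SeaLevel|do(Forcing=1)] = -2.2.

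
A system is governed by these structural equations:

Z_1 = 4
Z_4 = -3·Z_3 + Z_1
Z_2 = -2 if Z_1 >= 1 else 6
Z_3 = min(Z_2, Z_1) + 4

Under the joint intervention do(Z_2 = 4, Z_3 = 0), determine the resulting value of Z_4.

Setting Z_2 = 4, Z_3 = 0 by intervention discards those variables' equations.
Z_4 = -3·Z_3 + Z_1  [with Z_3=0, Z_1=4]  = 4

4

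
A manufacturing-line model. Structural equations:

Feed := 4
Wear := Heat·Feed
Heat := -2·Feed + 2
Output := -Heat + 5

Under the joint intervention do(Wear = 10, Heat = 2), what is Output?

The joint intervention fixes Wear = 10, Heat = 2, removing each variable's own equation.
Output = -Heat + 5  [with Heat=2]  = 3

3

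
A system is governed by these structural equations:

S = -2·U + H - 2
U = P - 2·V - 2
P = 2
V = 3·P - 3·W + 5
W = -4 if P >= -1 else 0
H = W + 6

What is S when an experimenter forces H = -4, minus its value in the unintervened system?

-6

Under do(H=-4), the mechanism H = W + 6 is discarded; H is fixed at -4.
W = -4 if P >= -1 else 0  [with P=2]  = -4
V = 3·P - 3·W + 5  [with P=2, W=-4]  = 23
U = P - 2·V - 2  [with P=2, V=23]  = -46
S = -2·U + H - 2  [with U=-46, H=-4]  = 86
Without intervention: W = -4 if P >= -1 else 0  [with P=2]  = -4; V = 3·P - 3·W + 5  [with P=2, W=-4]  = 23; H = W + 6  [with W=-4]  = 2; U = P - 2·V - 2  [with P=2, V=23]  = -46; S = -2·U + H - 2  [with U=-46, H=2]  = 92.
Change = 86 − 92 = -6.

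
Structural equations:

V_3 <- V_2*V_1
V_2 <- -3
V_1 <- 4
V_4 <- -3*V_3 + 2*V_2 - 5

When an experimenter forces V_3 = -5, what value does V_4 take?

4

The intervention breaks the incoming arrows to V_3: V_3 <- V_2*V_1 no longer applies, and V_3 = -5.
V_4 = -3*V_3 + 2*V_2 - 5  [with V_3=-5, V_2=-3]  = 4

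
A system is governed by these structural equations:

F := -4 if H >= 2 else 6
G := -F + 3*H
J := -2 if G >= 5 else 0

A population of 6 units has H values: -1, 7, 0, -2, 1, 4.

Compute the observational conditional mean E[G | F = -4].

E[G|F=-4] averages over only the 2 units with F=-4 (H = 7, 4): G = 25, 16, mean 20.5.

20.5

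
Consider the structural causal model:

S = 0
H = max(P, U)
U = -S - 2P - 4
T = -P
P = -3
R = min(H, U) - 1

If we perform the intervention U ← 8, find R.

The intervention breaks the incoming arrows to U: U = -S - 2P - 4 no longer applies, and U = 8.
H = max(P, U)  [with P=-3, U=8]  = 8
R = min(H, U) - 1  [with H=8, U=8]  = 7

7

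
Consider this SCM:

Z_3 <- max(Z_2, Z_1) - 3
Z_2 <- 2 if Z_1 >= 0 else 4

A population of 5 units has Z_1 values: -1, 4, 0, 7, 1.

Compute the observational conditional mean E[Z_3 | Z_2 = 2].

E[Z_3|Z_2=2] averages over only the 4 units with Z_2=2 (Z_1 = 4, 0, 7, 1): Z_3 = 1, -1, 4, -1, mean 0.75.

0.75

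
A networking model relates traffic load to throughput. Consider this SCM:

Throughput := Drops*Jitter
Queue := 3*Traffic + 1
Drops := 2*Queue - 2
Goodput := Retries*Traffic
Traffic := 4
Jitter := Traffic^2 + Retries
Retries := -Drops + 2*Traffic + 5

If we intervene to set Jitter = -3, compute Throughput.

-72

The intervention breaks the incoming arrows to Jitter: Jitter := Traffic^2 + Retries no longer applies, and Jitter = -3.
Queue = 3*Traffic + 1  [with Traffic=4]  = 13
Drops = 2*Queue - 2  [with Queue=13]  = 24
Throughput = Drops*Jitter  [with Drops=24, Jitter=-3]  = -72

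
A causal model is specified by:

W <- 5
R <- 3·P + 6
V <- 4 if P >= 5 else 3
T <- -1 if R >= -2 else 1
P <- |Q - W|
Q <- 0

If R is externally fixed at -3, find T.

Intervening sets R = -3 and removes its equation (R <- 3·P + 6).
T = -1 if R >= -2 else 1  [with R=-3]  = 1

1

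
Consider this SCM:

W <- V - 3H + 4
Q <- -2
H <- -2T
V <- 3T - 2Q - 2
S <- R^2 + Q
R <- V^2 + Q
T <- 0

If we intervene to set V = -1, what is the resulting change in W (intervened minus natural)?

-3

The intervention breaks the incoming arrows to V: V <- 3T - 2Q - 2 no longer applies, and V = -1.
H = -2T  [with T=0]  = 0
W = V - 3H + 4  [with V=-1, H=0]  = 3
Without intervention: V = 3T - 2Q - 2  [with T=0, Q=-2]  = 2; H = -2T  [with T=0]  = 0; W = V - 3H + 4  [with V=2, H=0]  = 6.
Change = 3 − 6 = -3.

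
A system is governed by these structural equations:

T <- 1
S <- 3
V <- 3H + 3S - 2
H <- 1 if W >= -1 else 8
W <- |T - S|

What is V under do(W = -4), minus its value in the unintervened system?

21

do(W=-4) replaces the equation W <- |T - S| with the constant W = -4.
H = 1 if W >= -1 else 8  [with W=-4]  = 8
V = 3H + 3S - 2  [with H=8, S=3]  = 31
Without intervention: W = |T - S|  [with T=1, S=3]  = 2; H = 1 if W >= -1 else 8  [with W=2]  = 1; V = 3H + 3S - 2  [with H=1, S=3]  = 10.
Change = 31 − 10 = 21.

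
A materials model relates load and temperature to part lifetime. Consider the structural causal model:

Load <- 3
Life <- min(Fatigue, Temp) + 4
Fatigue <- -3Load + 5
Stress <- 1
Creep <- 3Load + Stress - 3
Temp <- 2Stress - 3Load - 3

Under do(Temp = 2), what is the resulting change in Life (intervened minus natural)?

The intervention breaks the incoming arrows to Temp: Temp <- 2Stress - 3Load - 3 no longer applies, and Temp = 2.
Fatigue = -3Load + 5  [with Load=3]  = -4
Life = min(Fatigue, Temp) + 4  [with Fatigue=-4, Temp=2]  = 0
Without intervention: Temp = 2Stress - 3Load - 3  [with Stress=1, Load=3]  = -10; Fatigue = -3Load + 5  [with Load=3]  = -4; Life = min(Fatigue, Temp) + 4  [with Fatigue=-4, Temp=-10]  = -6.
Change = 0 − (-6) = 6.

6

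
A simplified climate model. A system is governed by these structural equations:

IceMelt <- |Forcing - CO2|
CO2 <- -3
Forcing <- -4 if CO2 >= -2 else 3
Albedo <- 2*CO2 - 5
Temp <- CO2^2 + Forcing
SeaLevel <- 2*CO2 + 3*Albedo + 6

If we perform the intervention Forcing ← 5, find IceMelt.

8

Under do(Forcing=5), the mechanism Forcing <- -4 if CO2 >= -2 else 3 is discarded; Forcing is fixed at 5.
IceMelt = |Forcing - CO2|  [with Forcing=5, CO2=-3]  = 8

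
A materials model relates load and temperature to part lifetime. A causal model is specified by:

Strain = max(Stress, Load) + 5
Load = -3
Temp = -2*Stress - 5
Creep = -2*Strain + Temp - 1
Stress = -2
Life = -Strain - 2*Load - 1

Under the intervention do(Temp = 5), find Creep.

-2

Intervening sets Temp = 5 and removes its equation (Temp = -2*Stress - 5).
Strain = max(Stress, Load) + 5  [with Stress=-2, Load=-3]  = 3
Creep = -2*Strain + Temp - 1  [with Strain=3, Temp=5]  = -2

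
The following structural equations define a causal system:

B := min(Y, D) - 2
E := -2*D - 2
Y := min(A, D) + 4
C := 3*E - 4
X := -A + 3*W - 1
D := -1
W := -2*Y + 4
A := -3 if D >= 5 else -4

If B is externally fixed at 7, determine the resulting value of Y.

Intervening sets B = 7 and removes its equation (B := min(Y, D) - 2).
Y is not downstream of the intervention, so its value is determined by the original equations.
A = -3 if D >= 5 else -4  [with D=-1]  = -4
Y = min(A, D) + 4  [with A=-4, D=-1]  = 0

0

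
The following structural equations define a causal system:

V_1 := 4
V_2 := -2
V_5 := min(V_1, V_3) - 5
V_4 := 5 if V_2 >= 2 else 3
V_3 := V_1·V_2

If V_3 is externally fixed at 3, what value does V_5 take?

do(V_3=3) replaces the equation V_3 := V_1·V_2 with the constant V_3 = 3.
V_5 = min(V_1, V_3) - 5  [with V_1=4, V_3=3]  = -2

-2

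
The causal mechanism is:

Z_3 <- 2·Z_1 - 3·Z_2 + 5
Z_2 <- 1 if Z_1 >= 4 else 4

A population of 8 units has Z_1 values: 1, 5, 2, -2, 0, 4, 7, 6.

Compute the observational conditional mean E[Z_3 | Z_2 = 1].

E[Z_3|Z_2=1] averages over only the 4 units with Z_2=1 (Z_1 = 5, 4, 7, 6): Z_3 = 12, 10, 16, 14, mean 13.

13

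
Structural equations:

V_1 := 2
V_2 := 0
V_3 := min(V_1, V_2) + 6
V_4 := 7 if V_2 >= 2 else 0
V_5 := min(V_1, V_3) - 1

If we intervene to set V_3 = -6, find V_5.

do(V_3=-6) replaces the equation V_3 := min(V_1, V_2) + 6 with the constant V_3 = -6.
V_5 = min(V_1, V_3) - 1  [with V_1=2, V_3=-6]  = -7

-7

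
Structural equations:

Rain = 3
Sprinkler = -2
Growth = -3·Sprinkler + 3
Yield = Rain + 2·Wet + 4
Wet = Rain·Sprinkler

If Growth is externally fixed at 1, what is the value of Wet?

-6

Under do(Growth=1), the mechanism Growth = -3·Sprinkler + 3 is discarded; Growth is fixed at 1.
Since Wet is not a descendant of the intervened variable, it is unaffected.
Wet = Rain·Sprinkler  [with Rain=3, Sprinkler=-2]  = -6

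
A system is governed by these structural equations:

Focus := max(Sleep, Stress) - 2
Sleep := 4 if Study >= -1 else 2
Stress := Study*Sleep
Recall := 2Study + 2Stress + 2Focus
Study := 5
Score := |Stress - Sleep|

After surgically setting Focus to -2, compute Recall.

46

Under do(Focus=-2), the mechanism Focus := max(Sleep, Stress) - 2 is discarded; Focus is fixed at -2.
Sleep = 4 if Study >= -1 else 2  [with Study=5]  = 4
Stress = Study*Sleep  [with Study=5, Sleep=4]  = 20
Recall = 2Study + 2Stress + 2Focus  [with Study=5, Stress=20, Focus=-2]  = 46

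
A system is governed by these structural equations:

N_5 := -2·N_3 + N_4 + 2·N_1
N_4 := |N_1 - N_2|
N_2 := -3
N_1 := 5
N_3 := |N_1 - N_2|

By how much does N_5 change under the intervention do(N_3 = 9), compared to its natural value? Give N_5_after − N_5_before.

-2

do(N_3=9) replaces the equation N_3 := |N_1 - N_2| with the constant N_3 = 9.
N_4 = |N_1 - N_2|  [with N_1=5, N_2=-3]  = 8
N_5 = -2·N_3 + N_4 + 2·N_1  [with N_3=9, N_4=8, N_1=5]  = 0
Without intervention: N_3 = |N_1 - N_2|  [with N_1=5, N_2=-3]  = 8; N_4 = |N_1 - N_2|  [with N_1=5, N_2=-3]  = 8; N_5 = -2·N_3 + N_4 + 2·N_1  [with N_3=8, N_4=8, N_1=5]  = 2.
Change = 0 − 2 = -2.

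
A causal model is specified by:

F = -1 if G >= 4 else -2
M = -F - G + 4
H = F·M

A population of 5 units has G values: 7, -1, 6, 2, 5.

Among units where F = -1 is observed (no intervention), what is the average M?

E[M|F=-1] averages over only the 3 units with F=-1 (G = 7, 6, 5): M = -2, -1, 0, mean -1.

-1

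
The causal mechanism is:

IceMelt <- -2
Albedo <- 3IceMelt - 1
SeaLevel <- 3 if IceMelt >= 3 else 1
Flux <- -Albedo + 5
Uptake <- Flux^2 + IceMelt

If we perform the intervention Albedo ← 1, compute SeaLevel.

The intervention breaks the incoming arrows to Albedo: Albedo <- 3IceMelt - 1 no longer applies, and Albedo = 1.
Since SeaLevel is not a descendant of the intervened variable, it is unaffected.
SeaLevel = 3 if IceMelt >= 3 else 1  [with IceMelt=-2]  = 1

1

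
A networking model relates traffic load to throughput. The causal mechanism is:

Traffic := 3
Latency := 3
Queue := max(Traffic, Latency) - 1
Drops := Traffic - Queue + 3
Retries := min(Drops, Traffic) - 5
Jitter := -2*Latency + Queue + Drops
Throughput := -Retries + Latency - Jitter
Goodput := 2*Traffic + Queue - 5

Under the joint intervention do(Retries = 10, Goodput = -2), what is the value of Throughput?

-7

Setting Retries = 10, Goodput = -2 by intervention discards those variables' equations.
Queue = max(Traffic, Latency) - 1  [with Traffic=3, Latency=3]  = 2
Drops = Traffic - Queue + 3  [with Traffic=3, Queue=2]  = 4
Jitter = -2*Latency + Queue + Drops  [with Latency=3, Queue=2, Drops=4]  = 0
Throughput = -Retries + Latency - Jitter  [with Retries=10, Latency=3, Jitter=0]  = -7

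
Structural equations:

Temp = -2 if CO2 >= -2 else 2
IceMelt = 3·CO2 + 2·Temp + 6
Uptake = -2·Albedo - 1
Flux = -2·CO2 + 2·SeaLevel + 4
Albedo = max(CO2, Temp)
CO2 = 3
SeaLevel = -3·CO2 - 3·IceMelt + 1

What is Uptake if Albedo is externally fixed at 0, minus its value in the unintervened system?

The intervention breaks the incoming arrows to Albedo: Albedo = max(CO2, Temp) no longer applies, and Albedo = 0.
Uptake = -2·Albedo - 1  [with Albedo=0]  = -1
Without intervention: Temp = -2 if CO2 >= -2 else 2  [with CO2=3]  = -2; Albedo = max(CO2, Temp)  [with CO2=3, Temp=-2]  = 3; Uptake = -2·Albedo - 1  [with Albedo=3]  = -7.
Change = -1 − (-7) = 6.

6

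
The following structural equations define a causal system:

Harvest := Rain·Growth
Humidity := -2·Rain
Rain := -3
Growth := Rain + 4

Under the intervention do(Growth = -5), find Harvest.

15

Under do(Growth=-5), the mechanism Growth := Rain + 4 is discarded; Growth is fixed at -5.
Harvest = Rain·Growth  [with Rain=-3, Growth=-5]  = 15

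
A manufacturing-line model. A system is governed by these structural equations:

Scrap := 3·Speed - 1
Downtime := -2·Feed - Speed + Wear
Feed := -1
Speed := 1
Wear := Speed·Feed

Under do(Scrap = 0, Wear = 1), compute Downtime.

The joint intervention fixes Scrap = 0, Wear = 1, removing each variable's own equation.
Downtime = -2·Feed - Speed + Wear  [with Feed=-1, Speed=1, Wear=1]  = 2

2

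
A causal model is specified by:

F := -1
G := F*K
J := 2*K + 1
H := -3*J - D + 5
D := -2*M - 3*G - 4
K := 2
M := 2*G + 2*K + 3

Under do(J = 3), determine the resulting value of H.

Intervening sets J = 3 and removes its equation (J := 2*K + 1).
G = F*K  [with F=-1, K=2]  = -2
M = 2*G + 2*K + 3  [with G=-2, K=2]  = 3
D = -2*M - 3*G - 4  [with M=3, G=-2]  = -4
H = -3*J - D + 5  [with J=3, D=-4]  = 0

0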